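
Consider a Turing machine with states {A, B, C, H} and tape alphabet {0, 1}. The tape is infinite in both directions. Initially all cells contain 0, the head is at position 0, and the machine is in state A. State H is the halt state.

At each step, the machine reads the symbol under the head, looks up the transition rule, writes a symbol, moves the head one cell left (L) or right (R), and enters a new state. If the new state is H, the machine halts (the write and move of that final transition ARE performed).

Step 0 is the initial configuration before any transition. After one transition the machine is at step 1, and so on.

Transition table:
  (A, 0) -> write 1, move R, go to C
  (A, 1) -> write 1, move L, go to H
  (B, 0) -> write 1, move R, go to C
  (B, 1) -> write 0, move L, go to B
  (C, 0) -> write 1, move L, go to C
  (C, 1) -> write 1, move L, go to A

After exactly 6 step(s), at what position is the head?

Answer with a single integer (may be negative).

Answer: -2

Derivation:
Step 1: in state A at pos 0, read 0 -> (A,0)->write 1,move R,goto C. Now: state=C, head=1, tape[-1..2]=0100 (head:   ^)
Step 2: in state C at pos 1, read 0 -> (C,0)->write 1,move L,goto C. Now: state=C, head=0, tape[-1..2]=0110 (head:  ^)
Step 3: in state C at pos 0, read 1 -> (C,1)->write 1,move L,goto A. Now: state=A, head=-1, tape[-2..2]=00110 (head:  ^)
Step 4: in state A at pos -1, read 0 -> (A,0)->write 1,move R,goto C. Now: state=C, head=0, tape[-2..2]=01110 (head:   ^)
Step 5: in state C at pos 0, read 1 -> (C,1)->write 1,move L,goto A. Now: state=A, head=-1, tape[-2..2]=01110 (head:  ^)
Step 6: in state A at pos -1, read 1 -> (A,1)->write 1,move L,goto H. Now: state=H, head=-2, tape[-3..2]=001110 (head:  ^)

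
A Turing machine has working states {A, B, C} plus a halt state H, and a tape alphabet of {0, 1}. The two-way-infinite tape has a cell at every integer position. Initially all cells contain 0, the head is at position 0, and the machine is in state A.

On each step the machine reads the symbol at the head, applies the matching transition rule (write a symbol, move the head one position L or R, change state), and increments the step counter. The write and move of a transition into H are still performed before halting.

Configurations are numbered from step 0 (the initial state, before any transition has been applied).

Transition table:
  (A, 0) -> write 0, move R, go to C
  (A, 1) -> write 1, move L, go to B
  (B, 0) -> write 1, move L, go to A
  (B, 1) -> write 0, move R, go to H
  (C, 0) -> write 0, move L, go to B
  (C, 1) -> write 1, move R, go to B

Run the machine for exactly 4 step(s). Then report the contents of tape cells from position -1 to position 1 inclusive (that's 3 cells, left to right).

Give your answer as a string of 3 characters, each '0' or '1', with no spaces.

Step 1: in state A at pos 0, read 0 -> (A,0)->write 0,move R,goto C. Now: state=C, head=1, tape[-1..2]=0000 (head:   ^)
Step 2: in state C at pos 1, read 0 -> (C,0)->write 0,move L,goto B. Now: state=B, head=0, tape[-1..2]=0000 (head:  ^)
Step 3: in state B at pos 0, read 0 -> (B,0)->write 1,move L,goto A. Now: state=A, head=-1, tape[-2..2]=00100 (head:  ^)
Step 4: in state A at pos -1, read 0 -> (A,0)->write 0,move R,goto C. Now: state=C, head=0, tape[-2..2]=00100 (head:   ^)

Answer: 010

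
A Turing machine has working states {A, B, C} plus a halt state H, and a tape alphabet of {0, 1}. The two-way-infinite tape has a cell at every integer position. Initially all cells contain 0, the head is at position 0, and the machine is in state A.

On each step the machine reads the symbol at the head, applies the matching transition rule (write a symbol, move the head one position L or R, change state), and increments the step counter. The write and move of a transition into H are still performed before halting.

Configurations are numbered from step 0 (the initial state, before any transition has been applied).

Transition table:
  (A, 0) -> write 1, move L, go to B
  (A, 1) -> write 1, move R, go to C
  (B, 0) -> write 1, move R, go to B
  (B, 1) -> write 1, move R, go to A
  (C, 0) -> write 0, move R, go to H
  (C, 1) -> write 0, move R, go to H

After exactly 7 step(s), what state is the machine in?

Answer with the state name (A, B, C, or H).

Step 1: in state A at pos 0, read 0 -> (A,0)->write 1,move L,goto B. Now: state=B, head=-1, tape[-2..1]=0010 (head:  ^)
Step 2: in state B at pos -1, read 0 -> (B,0)->write 1,move R,goto B. Now: state=B, head=0, tape[-2..1]=0110 (head:   ^)
Step 3: in state B at pos 0, read 1 -> (B,1)->write 1,move R,goto A. Now: state=A, head=1, tape[-2..2]=01100 (head:    ^)
Step 4: in state A at pos 1, read 0 -> (A,0)->write 1,move L,goto B. Now: state=B, head=0, tape[-2..2]=01110 (head:   ^)
Step 5: in state B at pos 0, read 1 -> (B,1)->write 1,move R,goto A. Now: state=A, head=1, tape[-2..2]=01110 (head:    ^)
Step 6: in state A at pos 1, read 1 -> (A,1)->write 1,move R,goto C. Now: state=C, head=2, tape[-2..3]=011100 (head:     ^)
Step 7: in state C at pos 2, read 0 -> (C,0)->write 0,move R,goto H. Now: state=H, head=3, tape[-2..4]=0111000 (head:      ^)

Answer: H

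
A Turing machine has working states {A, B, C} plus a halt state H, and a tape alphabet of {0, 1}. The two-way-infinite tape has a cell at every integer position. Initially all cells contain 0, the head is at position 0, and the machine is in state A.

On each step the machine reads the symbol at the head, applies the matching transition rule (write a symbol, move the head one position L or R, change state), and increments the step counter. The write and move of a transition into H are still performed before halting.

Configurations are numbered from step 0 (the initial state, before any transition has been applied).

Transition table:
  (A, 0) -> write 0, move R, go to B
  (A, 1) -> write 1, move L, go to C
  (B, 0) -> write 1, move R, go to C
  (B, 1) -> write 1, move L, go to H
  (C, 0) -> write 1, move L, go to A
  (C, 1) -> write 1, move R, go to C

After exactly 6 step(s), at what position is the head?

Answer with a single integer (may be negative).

Answer: 0

Derivation:
Step 1: in state A at pos 0, read 0 -> (A,0)->write 0,move R,goto B. Now: state=B, head=1, tape[-1..2]=0000 (head:   ^)
Step 2: in state B at pos 1, read 0 -> (B,0)->write 1,move R,goto C. Now: state=C, head=2, tape[-1..3]=00100 (head:    ^)
Step 3: in state C at pos 2, read 0 -> (C,0)->write 1,move L,goto A. Now: state=A, head=1, tape[-1..3]=00110 (head:   ^)
Step 4: in state A at pos 1, read 1 -> (A,1)->write 1,move L,goto C. Now: state=C, head=0, tape[-1..3]=00110 (head:  ^)
Step 5: in state C at pos 0, read 0 -> (C,0)->write 1,move L,goto A. Now: state=A, head=-1, tape[-2..3]=001110 (head:  ^)
Step 6: in state A at pos -1, read 0 -> (A,0)->write 0,move R,goto B. Now: state=B, head=0, tape[-2..3]=001110 (head:   ^)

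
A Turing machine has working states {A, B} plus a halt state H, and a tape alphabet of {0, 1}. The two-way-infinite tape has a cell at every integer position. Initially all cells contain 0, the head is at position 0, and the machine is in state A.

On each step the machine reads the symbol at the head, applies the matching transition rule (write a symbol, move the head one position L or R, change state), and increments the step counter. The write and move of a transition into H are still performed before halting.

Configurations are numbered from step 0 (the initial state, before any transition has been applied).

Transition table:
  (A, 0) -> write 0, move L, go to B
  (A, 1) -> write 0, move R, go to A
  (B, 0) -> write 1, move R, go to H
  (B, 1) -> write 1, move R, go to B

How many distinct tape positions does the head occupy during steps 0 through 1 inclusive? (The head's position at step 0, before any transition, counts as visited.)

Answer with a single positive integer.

Step 1: in state A at pos 0, read 0 -> (A,0)->write 0,move L,goto B. Now: state=B, head=-1, tape[-2..1]=0000 (head:  ^)
Head positions at steps 0..1: starting at 0, distinct positions visited = {-1, 0} -> 2 position(s)

Answer: 2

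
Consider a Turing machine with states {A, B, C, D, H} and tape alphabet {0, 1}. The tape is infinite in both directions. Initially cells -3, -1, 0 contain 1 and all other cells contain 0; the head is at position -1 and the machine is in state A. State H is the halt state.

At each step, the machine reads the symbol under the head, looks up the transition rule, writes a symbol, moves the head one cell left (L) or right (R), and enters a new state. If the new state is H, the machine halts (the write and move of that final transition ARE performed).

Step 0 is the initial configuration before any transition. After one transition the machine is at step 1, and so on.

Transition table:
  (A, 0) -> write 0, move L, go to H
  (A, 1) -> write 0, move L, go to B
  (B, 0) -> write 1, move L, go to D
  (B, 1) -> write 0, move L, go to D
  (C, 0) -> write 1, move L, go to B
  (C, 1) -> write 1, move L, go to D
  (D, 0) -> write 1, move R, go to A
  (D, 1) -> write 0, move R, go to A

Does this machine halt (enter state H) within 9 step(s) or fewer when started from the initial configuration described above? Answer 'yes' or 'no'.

Step 1: in state A at pos -1, read 1 -> (A,1)->write 0,move L,goto B. Now: state=B, head=-2, tape[-4..1]=010010 (head:   ^)
Step 2: in state B at pos -2, read 0 -> (B,0)->write 1,move L,goto D. Now: state=D, head=-3, tape[-4..1]=011010 (head:  ^)
Step 3: in state D at pos -3, read 1 -> (D,1)->write 0,move R,goto A. Now: state=A, head=-2, tape[-4..1]=001010 (head:   ^)
Step 4: in state A at pos -2, read 1 -> (A,1)->write 0,move L,goto B. Now: state=B, head=-3, tape[-4..1]=000010 (head:  ^)
Step 5: in state B at pos -3, read 0 -> (B,0)->write 1,move L,goto D. Now: state=D, head=-4, tape[-5..1]=0010010 (head:  ^)
Step 6: in state D at pos -4, read 0 -> (D,0)->write 1,move R,goto A. Now: state=A, head=-3, tape[-5..1]=0110010 (head:   ^)
Step 7: in state A at pos -3, read 1 -> (A,1)->write 0,move L,goto B. Now: state=B, head=-4, tape[-5..1]=0100010 (head:  ^)
Step 8: in state B at pos -4, read 1 -> (B,1)->write 0,move L,goto D. Now: state=D, head=-5, tape[-6..1]=00000010 (head:  ^)
Step 9: in state D at pos -5, read 0 -> (D,0)->write 1,move R,goto A. Now: state=A, head=-4, tape[-6..1]=01000010 (head:   ^)
After 9 step(s): state = A (not H) -> not halted within 9 -> no

Answer: no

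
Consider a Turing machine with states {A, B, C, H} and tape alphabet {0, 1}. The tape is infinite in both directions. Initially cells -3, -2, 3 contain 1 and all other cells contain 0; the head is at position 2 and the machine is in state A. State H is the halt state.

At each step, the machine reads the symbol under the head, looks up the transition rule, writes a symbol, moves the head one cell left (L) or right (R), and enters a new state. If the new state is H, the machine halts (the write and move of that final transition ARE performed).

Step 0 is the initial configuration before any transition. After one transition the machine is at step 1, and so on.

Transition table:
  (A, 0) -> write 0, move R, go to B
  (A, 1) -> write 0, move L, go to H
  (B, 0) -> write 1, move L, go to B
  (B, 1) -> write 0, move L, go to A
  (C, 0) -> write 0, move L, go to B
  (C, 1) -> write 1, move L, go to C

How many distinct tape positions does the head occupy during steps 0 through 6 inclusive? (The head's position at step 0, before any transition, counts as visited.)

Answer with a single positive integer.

Answer: 4

Derivation:
Step 1: in state A at pos 2, read 0 -> (A,0)->write 0,move R,goto B. Now: state=B, head=3, tape[-4..4]=011000010 (head:        ^)
Step 2: in state B at pos 3, read 1 -> (B,1)->write 0,move L,goto A. Now: state=A, head=2, tape[-4..4]=011000000 (head:       ^)
Step 3: in state A at pos 2, read 0 -> (A,0)->write 0,move R,goto B. Now: state=B, head=3, tape[-4..4]=011000000 (head:        ^)
Step 4: in state B at pos 3, read 0 -> (B,0)->write 1,move L,goto B. Now: state=B, head=2, tape[-4..4]=011000010 (head:       ^)
Step 5: in state B at pos 2, read 0 -> (B,0)->write 1,move L,goto B. Now: state=B, head=1, tape[-4..4]=011000110 (head:      ^)
Step 6: in state B at pos 1, read 0 -> (B,0)->write 1,move L,goto B. Now: state=B, head=0, tape[-4..4]=011001110 (head:     ^)
Head positions at steps 0..6: starting at 2, distinct positions visited = {0, 1, 2, 3} -> 4 position(s)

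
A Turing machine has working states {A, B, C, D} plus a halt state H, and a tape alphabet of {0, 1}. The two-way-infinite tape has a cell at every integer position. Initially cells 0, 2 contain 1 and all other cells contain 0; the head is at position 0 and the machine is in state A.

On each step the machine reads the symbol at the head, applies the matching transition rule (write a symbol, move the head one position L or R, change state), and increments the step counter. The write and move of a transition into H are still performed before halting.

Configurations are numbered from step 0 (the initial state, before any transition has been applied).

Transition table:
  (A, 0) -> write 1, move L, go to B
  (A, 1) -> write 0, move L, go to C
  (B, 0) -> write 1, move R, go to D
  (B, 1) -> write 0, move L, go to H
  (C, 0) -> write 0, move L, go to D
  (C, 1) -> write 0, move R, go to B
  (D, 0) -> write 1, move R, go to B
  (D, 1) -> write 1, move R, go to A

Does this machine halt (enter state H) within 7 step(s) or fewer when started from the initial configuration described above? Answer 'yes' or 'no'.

Answer: no

Derivation:
Step 1: in state A at pos 0, read 1 -> (A,1)->write 0,move L,goto C. Now: state=C, head=-1, tape[-2..3]=000010 (head:  ^)
Step 2: in state C at pos -1, read 0 -> (C,0)->write 0,move L,goto D. Now: state=D, head=-2, tape[-3..3]=0000010 (head:  ^)
Step 3: in state D at pos -2, read 0 -> (D,0)->write 1,move R,goto B. Now: state=B, head=-1, tape[-3..3]=0100010 (head:   ^)
Step 4: in state B at pos -1, read 0 -> (B,0)->write 1,move R,goto D. Now: state=D, head=0, tape[-3..3]=0110010 (head:    ^)
Step 5: in state D at pos 0, read 0 -> (D,0)->write 1,move R,goto B. Now: state=B, head=1, tape[-3..3]=0111010 (head:     ^)
Step 6: in state B at pos 1, read 0 -> (B,0)->write 1,move R,goto D. Now: state=D, head=2, tape[-3..3]=0111110 (head:      ^)
Step 7: in state D at pos 2, read 1 -> (D,1)->write 1,move R,goto A. Now: state=A, head=3, tape[-3..4]=01111100 (head:       ^)
After 7 step(s): state = A (not H) -> not halted within 7 -> no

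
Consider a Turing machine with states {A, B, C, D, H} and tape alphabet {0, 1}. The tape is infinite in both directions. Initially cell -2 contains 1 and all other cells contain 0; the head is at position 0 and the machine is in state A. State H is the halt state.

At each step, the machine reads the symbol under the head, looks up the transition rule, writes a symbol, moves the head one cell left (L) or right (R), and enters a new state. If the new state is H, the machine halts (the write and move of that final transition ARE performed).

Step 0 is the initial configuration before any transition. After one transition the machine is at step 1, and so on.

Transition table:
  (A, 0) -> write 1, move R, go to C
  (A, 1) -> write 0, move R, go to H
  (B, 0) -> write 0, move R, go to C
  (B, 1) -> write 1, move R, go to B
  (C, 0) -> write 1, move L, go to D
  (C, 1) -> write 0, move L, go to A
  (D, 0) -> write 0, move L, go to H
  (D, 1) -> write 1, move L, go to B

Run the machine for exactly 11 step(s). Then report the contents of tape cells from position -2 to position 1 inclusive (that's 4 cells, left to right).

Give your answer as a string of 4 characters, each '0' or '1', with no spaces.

Answer: 1111

Derivation:
Step 1: in state A at pos 0, read 0 -> (A,0)->write 1,move R,goto C. Now: state=C, head=1, tape[-3..2]=010100 (head:     ^)
Step 2: in state C at pos 1, read 0 -> (C,0)->write 1,move L,goto D. Now: state=D, head=0, tape[-3..2]=010110 (head:    ^)
Step 3: in state D at pos 0, read 1 -> (D,1)->write 1,move L,goto B. Now: state=B, head=-1, tape[-3..2]=010110 (head:   ^)
Step 4: in state B at pos -1, read 0 -> (B,0)->write 0,move R,goto C. Now: state=C, head=0, tape[-3..2]=010110 (head:    ^)
Step 5: in state C at pos 0, read 1 -> (C,1)->write 0,move L,goto A. Now: state=A, head=-1, tape[-3..2]=010010 (head:   ^)
Step 6: in state A at pos -1, read 0 -> (A,0)->write 1,move R,goto C. Now: state=C, head=0, tape[-3..2]=011010 (head:    ^)
Step 7: in state C at pos 0, read 0 -> (C,0)->write 1,move L,goto D. Now: state=D, head=-1, tape[-3..2]=011110 (head:   ^)
Step 8: in state D at pos -1, read 1 -> (D,1)->write 1,move L,goto B. Now: state=B, head=-2, tape[-3..2]=011110 (head:  ^)
Step 9: in state B at pos -2, read 1 -> (B,1)->write 1,move R,goto B. Now: state=B, head=-1, tape[-3..2]=011110 (head:   ^)
Step 10: in state B at pos -1, read 1 -> (B,1)->write 1,move R,goto B. Now: state=B, head=0, tape[-3..2]=011110 (head:    ^)
Step 11: in state B at pos 0, read 1 -> (B,1)->write 1,move R,goto B. Now: state=B, head=1, tape[-3..2]=011110 (head:     ^)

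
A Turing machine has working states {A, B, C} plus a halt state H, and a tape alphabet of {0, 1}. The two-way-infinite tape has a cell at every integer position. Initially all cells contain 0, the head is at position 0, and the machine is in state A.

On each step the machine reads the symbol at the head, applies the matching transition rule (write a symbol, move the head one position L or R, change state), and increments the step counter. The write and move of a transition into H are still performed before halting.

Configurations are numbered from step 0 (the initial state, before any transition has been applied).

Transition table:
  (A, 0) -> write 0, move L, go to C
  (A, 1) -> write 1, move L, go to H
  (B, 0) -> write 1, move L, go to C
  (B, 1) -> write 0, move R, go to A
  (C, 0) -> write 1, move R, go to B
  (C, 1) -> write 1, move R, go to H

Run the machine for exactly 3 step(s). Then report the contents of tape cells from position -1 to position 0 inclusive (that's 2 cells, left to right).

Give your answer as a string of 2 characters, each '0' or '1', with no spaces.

Step 1: in state A at pos 0, read 0 -> (A,0)->write 0,move L,goto C. Now: state=C, head=-1, tape[-2..1]=0000 (head:  ^)
Step 2: in state C at pos -1, read 0 -> (C,0)->write 1,move R,goto B. Now: state=B, head=0, tape[-2..1]=0100 (head:   ^)
Step 3: in state B at pos 0, read 0 -> (B,0)->write 1,move L,goto C. Now: state=C, head=-1, tape[-2..1]=0110 (head:  ^)

Answer: 11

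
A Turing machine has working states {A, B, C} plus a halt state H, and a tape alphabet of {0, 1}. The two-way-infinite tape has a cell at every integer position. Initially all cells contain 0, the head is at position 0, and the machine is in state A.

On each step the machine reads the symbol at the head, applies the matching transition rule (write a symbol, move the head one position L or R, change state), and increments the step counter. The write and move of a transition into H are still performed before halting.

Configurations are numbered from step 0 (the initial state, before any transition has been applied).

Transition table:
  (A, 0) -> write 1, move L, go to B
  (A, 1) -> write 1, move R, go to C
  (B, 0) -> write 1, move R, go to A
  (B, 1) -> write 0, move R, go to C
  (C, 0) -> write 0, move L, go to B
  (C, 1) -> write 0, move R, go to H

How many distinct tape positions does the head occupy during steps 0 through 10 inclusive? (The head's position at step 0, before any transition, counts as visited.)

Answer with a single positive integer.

Step 1: in state A at pos 0, read 0 -> (A,0)->write 1,move L,goto B. Now: state=B, head=-1, tape[-2..1]=0010 (head:  ^)
Step 2: in state B at pos -1, read 0 -> (B,0)->write 1,move R,goto A. Now: state=A, head=0, tape[-2..1]=0110 (head:   ^)
Step 3: in state A at pos 0, read 1 -> (A,1)->write 1,move R,goto C. Now: state=C, head=1, tape[-2..2]=01100 (head:    ^)
Step 4: in state C at pos 1, read 0 -> (C,0)->write 0,move L,goto B. Now: state=B, head=0, tape[-2..2]=01100 (head:   ^)
Step 5: in state B at pos 0, read 1 -> (B,1)->write 0,move R,goto C. Now: state=C, head=1, tape[-2..2]=01000 (head:    ^)
Step 6: in state C at pos 1, read 0 -> (C,0)->write 0,move L,goto B. Now: state=B, head=0, tape[-2..2]=01000 (head:   ^)
Step 7: in state B at pos 0, read 0 -> (B,0)->write 1,move R,goto A. Now: state=A, head=1, tape[-2..2]=01100 (head:    ^)
Step 8: in state A at pos 1, read 0 -> (A,0)->write 1,move L,goto B. Now: state=B, head=0, tape[-2..2]=01110 (head:   ^)
Step 9: in state B at pos 0, read 1 -> (B,1)->write 0,move R,goto C. Now: state=C, head=1, tape[-2..2]=01010 (head:    ^)
Step 10: in state C at pos 1, read 1 -> (C,1)->write 0,move R,goto H. Now: state=H, head=2, tape[-2..3]=010000 (head:     ^)
Head positions at steps 0..10: starting at 0, distinct positions visited = {-1, 0, 1, 2} -> 4 position(s)

Answer: 4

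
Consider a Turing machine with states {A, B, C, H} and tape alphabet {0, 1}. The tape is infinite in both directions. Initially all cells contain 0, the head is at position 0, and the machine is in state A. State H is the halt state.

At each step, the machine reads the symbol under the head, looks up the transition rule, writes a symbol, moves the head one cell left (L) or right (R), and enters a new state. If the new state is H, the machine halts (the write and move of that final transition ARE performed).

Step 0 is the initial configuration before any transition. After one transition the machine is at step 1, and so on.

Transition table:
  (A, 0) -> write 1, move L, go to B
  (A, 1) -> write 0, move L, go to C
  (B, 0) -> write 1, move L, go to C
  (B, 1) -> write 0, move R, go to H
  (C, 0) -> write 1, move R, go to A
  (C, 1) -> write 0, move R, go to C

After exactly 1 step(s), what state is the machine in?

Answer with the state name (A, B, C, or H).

Answer: B

Derivation:
Step 1: in state A at pos 0, read 0 -> (A,0)->write 1,move L,goto B. Now: state=B, head=-1, tape[-2..1]=0010 (head:  ^)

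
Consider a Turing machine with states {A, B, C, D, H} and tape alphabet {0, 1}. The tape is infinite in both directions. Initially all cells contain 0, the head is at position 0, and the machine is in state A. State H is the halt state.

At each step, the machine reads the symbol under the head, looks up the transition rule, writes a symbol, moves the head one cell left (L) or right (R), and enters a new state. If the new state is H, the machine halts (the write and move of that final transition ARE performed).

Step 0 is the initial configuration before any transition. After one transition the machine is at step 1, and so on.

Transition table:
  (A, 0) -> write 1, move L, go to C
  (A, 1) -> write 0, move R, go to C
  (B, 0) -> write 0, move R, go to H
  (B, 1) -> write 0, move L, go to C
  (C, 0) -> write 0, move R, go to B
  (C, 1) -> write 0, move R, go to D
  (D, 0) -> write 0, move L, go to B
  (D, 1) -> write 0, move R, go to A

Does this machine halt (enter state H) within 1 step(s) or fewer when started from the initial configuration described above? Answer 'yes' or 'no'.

Answer: no

Derivation:
Step 1: in state A at pos 0, read 0 -> (A,0)->write 1,move L,goto C. Now: state=C, head=-1, tape[-2..1]=0010 (head:  ^)
After 1 step(s): state = C (not H) -> not halted within 1 -> no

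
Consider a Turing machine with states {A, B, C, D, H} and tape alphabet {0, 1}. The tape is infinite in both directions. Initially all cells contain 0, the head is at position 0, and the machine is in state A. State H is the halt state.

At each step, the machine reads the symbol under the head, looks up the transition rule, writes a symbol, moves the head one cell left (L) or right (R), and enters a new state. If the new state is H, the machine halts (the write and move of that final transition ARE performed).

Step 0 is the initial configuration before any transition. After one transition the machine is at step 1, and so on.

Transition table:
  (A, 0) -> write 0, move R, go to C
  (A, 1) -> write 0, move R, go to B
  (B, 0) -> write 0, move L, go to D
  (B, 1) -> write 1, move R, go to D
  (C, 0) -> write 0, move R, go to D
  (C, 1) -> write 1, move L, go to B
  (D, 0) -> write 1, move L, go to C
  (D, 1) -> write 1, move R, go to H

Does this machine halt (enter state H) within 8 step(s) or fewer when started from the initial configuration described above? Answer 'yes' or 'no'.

Step 1: in state A at pos 0, read 0 -> (A,0)->write 0,move R,goto C. Now: state=C, head=1, tape[-1..2]=0000 (head:   ^)
Step 2: in state C at pos 1, read 0 -> (C,0)->write 0,move R,goto D. Now: state=D, head=2, tape[-1..3]=00000 (head:    ^)
Step 3: in state D at pos 2, read 0 -> (D,0)->write 1,move L,goto C. Now: state=C, head=1, tape[-1..3]=00010 (head:   ^)
Step 4: in state C at pos 1, read 0 -> (C,0)->write 0,move R,goto D. Now: state=D, head=2, tape[-1..3]=00010 (head:    ^)
Step 5: in state D at pos 2, read 1 -> (D,1)->write 1,move R,goto H. Now: state=H, head=3, tape[-1..4]=000100 (head:     ^)
State H reached at step 5; 5 <= 8 -> yes

Answer: yes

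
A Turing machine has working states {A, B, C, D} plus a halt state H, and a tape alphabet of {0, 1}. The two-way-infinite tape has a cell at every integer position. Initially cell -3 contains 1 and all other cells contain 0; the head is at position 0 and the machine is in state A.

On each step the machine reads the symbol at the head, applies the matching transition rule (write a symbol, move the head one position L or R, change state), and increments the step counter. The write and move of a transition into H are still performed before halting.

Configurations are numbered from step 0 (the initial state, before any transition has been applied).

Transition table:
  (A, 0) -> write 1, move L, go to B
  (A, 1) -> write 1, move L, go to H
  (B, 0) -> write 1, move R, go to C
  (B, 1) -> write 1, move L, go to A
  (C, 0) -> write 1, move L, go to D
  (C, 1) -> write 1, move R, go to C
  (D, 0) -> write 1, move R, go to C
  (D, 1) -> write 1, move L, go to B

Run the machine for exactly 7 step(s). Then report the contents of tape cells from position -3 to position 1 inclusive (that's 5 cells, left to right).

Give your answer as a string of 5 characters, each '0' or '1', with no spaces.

Answer: 11111

Derivation:
Step 1: in state A at pos 0, read 0 -> (A,0)->write 1,move L,goto B. Now: state=B, head=-1, tape[-4..1]=010010 (head:    ^)
Step 2: in state B at pos -1, read 0 -> (B,0)->write 1,move R,goto C. Now: state=C, head=0, tape[-4..1]=010110 (head:     ^)
Step 3: in state C at pos 0, read 1 -> (C,1)->write 1,move R,goto C. Now: state=C, head=1, tape[-4..2]=0101100 (head:      ^)
Step 4: in state C at pos 1, read 0 -> (C,0)->write 1,move L,goto D. Now: state=D, head=0, tape[-4..2]=0101110 (head:     ^)
Step 5: in state D at pos 0, read 1 -> (D,1)->write 1,move L,goto B. Now: state=B, head=-1, tape[-4..2]=0101110 (head:    ^)
Step 6: in state B at pos -1, read 1 -> (B,1)->write 1,move L,goto A. Now: state=A, head=-2, tape[-4..2]=0101110 (head:   ^)
Step 7: in state A at pos -2, read 0 -> (A,0)->write 1,move L,goto B. Now: state=B, head=-3, tape[-4..2]=0111110 (head:  ^)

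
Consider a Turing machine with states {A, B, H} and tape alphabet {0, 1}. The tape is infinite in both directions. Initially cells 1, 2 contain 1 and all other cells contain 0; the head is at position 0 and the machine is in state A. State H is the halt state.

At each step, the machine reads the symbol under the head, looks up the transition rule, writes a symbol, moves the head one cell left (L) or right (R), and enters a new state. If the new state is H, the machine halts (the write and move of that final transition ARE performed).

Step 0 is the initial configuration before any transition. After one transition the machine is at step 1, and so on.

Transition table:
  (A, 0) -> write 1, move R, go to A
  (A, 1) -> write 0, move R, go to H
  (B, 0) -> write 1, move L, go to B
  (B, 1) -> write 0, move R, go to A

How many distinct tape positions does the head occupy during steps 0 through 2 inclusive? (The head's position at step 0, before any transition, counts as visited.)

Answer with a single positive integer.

Answer: 3

Derivation:
Step 1: in state A at pos 0, read 0 -> (A,0)->write 1,move R,goto A. Now: state=A, head=1, tape[-1..3]=01110 (head:   ^)
Step 2: in state A at pos 1, read 1 -> (A,1)->write 0,move R,goto H. Now: state=H, head=2, tape[-1..3]=01010 (head:    ^)
Head positions at steps 0..2: starting at 0, distinct positions visited = {0, 1, 2} -> 3 position(s)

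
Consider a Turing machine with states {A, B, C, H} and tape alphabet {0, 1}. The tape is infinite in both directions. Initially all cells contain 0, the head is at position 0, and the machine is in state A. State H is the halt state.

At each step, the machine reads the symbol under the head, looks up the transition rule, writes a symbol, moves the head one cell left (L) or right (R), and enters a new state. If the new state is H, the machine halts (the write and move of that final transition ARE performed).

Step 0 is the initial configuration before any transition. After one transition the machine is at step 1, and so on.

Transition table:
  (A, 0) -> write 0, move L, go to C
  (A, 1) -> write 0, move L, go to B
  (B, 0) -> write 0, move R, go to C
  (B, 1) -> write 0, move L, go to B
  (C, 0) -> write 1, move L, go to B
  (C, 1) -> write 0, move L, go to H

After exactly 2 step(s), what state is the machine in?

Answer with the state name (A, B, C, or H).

Answer: B

Derivation:
Step 1: in state A at pos 0, read 0 -> (A,0)->write 0,move L,goto C. Now: state=C, head=-1, tape[-2..1]=0000 (head:  ^)
Step 2: in state C at pos -1, read 0 -> (C,0)->write 1,move L,goto B. Now: state=B, head=-2, tape[-3..1]=00100 (head:  ^)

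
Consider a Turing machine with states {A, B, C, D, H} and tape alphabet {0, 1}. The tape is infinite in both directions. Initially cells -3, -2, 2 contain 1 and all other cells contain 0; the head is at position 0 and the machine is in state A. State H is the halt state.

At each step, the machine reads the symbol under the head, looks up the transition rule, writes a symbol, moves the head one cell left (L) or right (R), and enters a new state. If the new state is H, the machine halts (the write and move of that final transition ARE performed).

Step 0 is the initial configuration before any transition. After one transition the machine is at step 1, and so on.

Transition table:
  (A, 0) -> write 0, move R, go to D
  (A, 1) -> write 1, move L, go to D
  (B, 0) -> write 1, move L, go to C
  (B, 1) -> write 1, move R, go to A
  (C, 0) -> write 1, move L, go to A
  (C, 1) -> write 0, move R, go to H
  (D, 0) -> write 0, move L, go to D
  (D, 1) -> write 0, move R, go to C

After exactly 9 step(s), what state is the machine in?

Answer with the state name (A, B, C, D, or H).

Step 1: in state A at pos 0, read 0 -> (A,0)->write 0,move R,goto D. Now: state=D, head=1, tape[-4..3]=01100010 (head:      ^)
Step 2: in state D at pos 1, read 0 -> (D,0)->write 0,move L,goto D. Now: state=D, head=0, tape[-4..3]=01100010 (head:     ^)
Step 3: in state D at pos 0, read 0 -> (D,0)->write 0,move L,goto D. Now: state=D, head=-1, tape[-4..3]=01100010 (head:    ^)
Step 4: in state D at pos -1, read 0 -> (D,0)->write 0,move L,goto D. Now: state=D, head=-2, tape[-4..3]=01100010 (head:   ^)
Step 5: in state D at pos -2, read 1 -> (D,1)->write 0,move R,goto C. Now: state=C, head=-1, tape[-4..3]=01000010 (head:    ^)
Step 6: in state C at pos -1, read 0 -> (C,0)->write 1,move L,goto A. Now: state=A, head=-2, tape[-4..3]=01010010 (head:   ^)
Step 7: in state A at pos -2, read 0 -> (A,0)->write 0,move R,goto D. Now: state=D, head=-1, tape[-4..3]=01010010 (head:    ^)
Step 8: in state D at pos -1, read 1 -> (D,1)->write 0,move R,goto C. Now: state=C, head=0, tape[-4..3]=01000010 (head:     ^)
Step 9: in state C at pos 0, read 0 -> (C,0)->write 1,move L,goto A. Now: state=A, head=-1, tape[-4..3]=01001010 (head:    ^)

Answer: A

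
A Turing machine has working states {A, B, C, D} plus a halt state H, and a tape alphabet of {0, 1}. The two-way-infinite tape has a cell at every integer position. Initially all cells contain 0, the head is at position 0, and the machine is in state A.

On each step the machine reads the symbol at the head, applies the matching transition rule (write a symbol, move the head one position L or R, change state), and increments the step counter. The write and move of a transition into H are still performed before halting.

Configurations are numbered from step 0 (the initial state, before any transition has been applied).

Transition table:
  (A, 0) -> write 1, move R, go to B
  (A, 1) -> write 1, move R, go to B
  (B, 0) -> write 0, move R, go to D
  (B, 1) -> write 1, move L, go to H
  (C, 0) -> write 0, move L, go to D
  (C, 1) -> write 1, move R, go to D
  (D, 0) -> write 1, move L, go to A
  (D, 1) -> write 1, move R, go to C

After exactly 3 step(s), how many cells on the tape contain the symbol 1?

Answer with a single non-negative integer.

Answer: 2

Derivation:
Step 1: in state A at pos 0, read 0 -> (A,0)->write 1,move R,goto B. Now: state=B, head=1, tape[-1..2]=0100 (head:   ^)
Step 2: in state B at pos 1, read 0 -> (B,0)->write 0,move R,goto D. Now: state=D, head=2, tape[-1..3]=01000 (head:    ^)
Step 3: in state D at pos 2, read 0 -> (D,0)->write 1,move L,goto A. Now: state=A, head=1, tape[-1..3]=01010 (head:   ^)
Cells containing 1 after step 3: {0, 2} -> 2 cell(s)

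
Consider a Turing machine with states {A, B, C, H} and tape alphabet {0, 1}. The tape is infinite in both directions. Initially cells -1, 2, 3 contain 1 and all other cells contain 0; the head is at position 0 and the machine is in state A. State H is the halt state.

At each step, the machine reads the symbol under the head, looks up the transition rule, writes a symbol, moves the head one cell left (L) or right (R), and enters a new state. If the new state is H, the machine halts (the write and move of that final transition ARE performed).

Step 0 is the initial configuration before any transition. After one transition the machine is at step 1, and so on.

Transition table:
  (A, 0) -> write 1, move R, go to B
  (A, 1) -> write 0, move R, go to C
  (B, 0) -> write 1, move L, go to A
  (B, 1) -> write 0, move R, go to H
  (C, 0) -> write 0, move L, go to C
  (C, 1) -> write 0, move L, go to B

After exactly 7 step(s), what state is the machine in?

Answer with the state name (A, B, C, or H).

Answer: B

Derivation:
Step 1: in state A at pos 0, read 0 -> (A,0)->write 1,move R,goto B. Now: state=B, head=1, tape[-2..4]=0110110 (head:    ^)
Step 2: in state B at pos 1, read 0 -> (B,0)->write 1,move L,goto A. Now: state=A, head=0, tape[-2..4]=0111110 (head:   ^)
Step 3: in state A at pos 0, read 1 -> (A,1)->write 0,move R,goto C. Now: state=C, head=1, tape[-2..4]=0101110 (head:    ^)
Step 4: in state C at pos 1, read 1 -> (C,1)->write 0,move L,goto B. Now: state=B, head=0, tape[-2..4]=0100110 (head:   ^)
Step 5: in state B at pos 0, read 0 -> (B,0)->write 1,move L,goto A. Now: state=A, head=-1, tape[-2..4]=0110110 (head:  ^)
Step 6: in state A at pos -1, read 1 -> (A,1)->write 0,move R,goto C. Now: state=C, head=0, tape[-2..4]=0010110 (head:   ^)
Step 7: in state C at pos 0, read 1 -> (C,1)->write 0,move L,goto B. Now: state=B, head=-1, tape[-2..4]=0000110 (head:  ^)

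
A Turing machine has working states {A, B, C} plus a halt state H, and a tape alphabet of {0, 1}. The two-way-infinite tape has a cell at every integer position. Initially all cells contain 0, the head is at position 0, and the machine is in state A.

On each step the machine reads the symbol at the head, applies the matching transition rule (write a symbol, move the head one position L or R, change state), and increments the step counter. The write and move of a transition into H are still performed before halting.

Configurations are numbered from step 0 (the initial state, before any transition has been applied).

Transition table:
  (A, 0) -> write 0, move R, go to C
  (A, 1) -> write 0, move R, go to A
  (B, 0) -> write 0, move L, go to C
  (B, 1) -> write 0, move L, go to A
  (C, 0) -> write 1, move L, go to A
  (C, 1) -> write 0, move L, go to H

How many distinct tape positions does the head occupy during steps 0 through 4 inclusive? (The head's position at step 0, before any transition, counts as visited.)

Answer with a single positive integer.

Step 1: in state A at pos 0, read 0 -> (A,0)->write 0,move R,goto C. Now: state=C, head=1, tape[-1..2]=0000 (head:   ^)
Step 2: in state C at pos 1, read 0 -> (C,0)->write 1,move L,goto A. Now: state=A, head=0, tape[-1..2]=0010 (head:  ^)
Step 3: in state A at pos 0, read 0 -> (A,0)->write 0,move R,goto C. Now: state=C, head=1, tape[-1..2]=0010 (head:   ^)
Step 4: in state C at pos 1, read 1 -> (C,1)->write 0,move L,goto H. Now: state=H, head=0, tape[-1..2]=0000 (head:  ^)
Head positions at steps 0..4: starting at 0, distinct positions visited = {0, 1} -> 2 position(s)

Answer: 2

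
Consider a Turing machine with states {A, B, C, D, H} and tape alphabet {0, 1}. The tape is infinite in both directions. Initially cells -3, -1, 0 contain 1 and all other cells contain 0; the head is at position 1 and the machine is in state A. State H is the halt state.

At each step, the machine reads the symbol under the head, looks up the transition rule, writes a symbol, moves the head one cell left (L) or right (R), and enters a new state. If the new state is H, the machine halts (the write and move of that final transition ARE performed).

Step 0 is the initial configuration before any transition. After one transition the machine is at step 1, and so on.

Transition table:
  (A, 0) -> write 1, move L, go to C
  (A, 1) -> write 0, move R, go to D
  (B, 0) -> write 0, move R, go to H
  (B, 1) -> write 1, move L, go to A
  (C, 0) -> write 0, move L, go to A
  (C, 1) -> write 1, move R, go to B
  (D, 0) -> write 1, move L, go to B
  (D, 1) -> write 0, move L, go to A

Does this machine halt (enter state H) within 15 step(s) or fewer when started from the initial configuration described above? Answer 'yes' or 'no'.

Answer: yes

Derivation:
Step 1: in state A at pos 1, read 0 -> (A,0)->write 1,move L,goto C. Now: state=C, head=0, tape[-4..2]=0101110 (head:     ^)
Step 2: in state C at pos 0, read 1 -> (C,1)->write 1,move R,goto B. Now: state=B, head=1, tape[-4..2]=0101110 (head:      ^)
Step 3: in state B at pos 1, read 1 -> (B,1)->write 1,move L,goto A. Now: state=A, head=0, tape[-4..2]=0101110 (head:     ^)
Step 4: in state A at pos 0, read 1 -> (A,1)->write 0,move R,goto D. Now: state=D, head=1, tape[-4..2]=0101010 (head:      ^)
Step 5: in state D at pos 1, read 1 -> (D,1)->write 0,move L,goto A. Now: state=A, head=0, tape[-4..2]=0101000 (head:     ^)
Step 6: in state A at pos 0, read 0 -> (A,0)->write 1,move L,goto C. Now: state=C, head=-1, tape[-4..2]=0101100 (head:    ^)
Step 7: in state C at pos -1, read 1 -> (C,1)->write 1,move R,goto B. Now: state=B, head=0, tape[-4..2]=0101100 (head:     ^)
Step 8: in state B at pos 0, read 1 -> (B,1)->write 1,move L,goto A. Now: state=A, head=-1, tape[-4..2]=0101100 (head:    ^)
Step 9: in state A at pos -1, read 1 -> (A,1)->write 0,move R,goto D. Now: state=D, head=0, tape[-4..2]=0100100 (head:     ^)
Step 10: in state D at pos 0, read 1 -> (D,1)->write 0,move L,goto A. Now: state=A, head=-1, tape[-4..2]=0100000 (head:    ^)
Step 11: in state A at pos -1, read 0 -> (A,0)->write 1,move L,goto C. Now: state=C, head=-2, tape[-4..2]=0101000 (head:   ^)
Step 12: in state C at pos -2, read 0 -> (C,0)->write 0,move L,goto A. Now: state=A, head=-3, tape[-4..2]=0101000 (head:  ^)
Step 13: in state A at pos -3, read 1 -> (A,1)->write 0,move R,goto D. Now: state=D, head=-2, tape[-4..2]=0001000 (head:   ^)
Step 14: in state D at pos -2, read 0 -> (D,0)->write 1,move L,goto B. Now: state=B, head=-3, tape[-4..2]=0011000 (head:  ^)
Step 15: in state B at pos -3, read 0 -> (B,0)->write 0,move R,goto H. Now: state=H, head=-2, tape[-4..2]=0011000 (head:   ^)
State H reached at step 15; 15 <= 15 -> yes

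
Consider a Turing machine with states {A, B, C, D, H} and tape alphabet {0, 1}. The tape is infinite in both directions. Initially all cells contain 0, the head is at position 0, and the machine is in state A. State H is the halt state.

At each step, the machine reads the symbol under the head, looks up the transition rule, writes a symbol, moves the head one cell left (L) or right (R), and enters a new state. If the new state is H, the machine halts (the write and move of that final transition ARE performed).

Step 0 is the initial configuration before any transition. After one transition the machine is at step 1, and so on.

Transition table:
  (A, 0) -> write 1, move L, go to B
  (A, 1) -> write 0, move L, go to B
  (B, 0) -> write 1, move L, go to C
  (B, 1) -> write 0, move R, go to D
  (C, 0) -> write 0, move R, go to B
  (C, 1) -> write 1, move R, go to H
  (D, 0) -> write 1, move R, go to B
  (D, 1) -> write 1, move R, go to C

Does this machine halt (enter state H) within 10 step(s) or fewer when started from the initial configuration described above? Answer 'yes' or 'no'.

Step 1: in state A at pos 0, read 0 -> (A,0)->write 1,move L,goto B. Now: state=B, head=-1, tape[-2..1]=0010 (head:  ^)
Step 2: in state B at pos -1, read 0 -> (B,0)->write 1,move L,goto C. Now: state=C, head=-2, tape[-3..1]=00110 (head:  ^)
Step 3: in state C at pos -2, read 0 -> (C,0)->write 0,move R,goto B. Now: state=B, head=-1, tape[-3..1]=00110 (head:   ^)
Step 4: in state B at pos -1, read 1 -> (B,1)->write 0,move R,goto D. Now: state=D, head=0, tape[-3..1]=00010 (head:    ^)
Step 5: in state D at pos 0, read 1 -> (D,1)->write 1,move R,goto C. Now: state=C, head=1, tape[-3..2]=000100 (head:     ^)
Step 6: in state C at pos 1, read 0 -> (C,0)->write 0,move R,goto B. Now: state=B, head=2, tape[-3..3]=0001000 (head:      ^)
Step 7: in state B at pos 2, read 0 -> (B,0)->write 1,move L,goto C. Now: state=C, head=1, tape[-3..3]=0001010 (head:     ^)
Step 8: in state C at pos 1, read 0 -> (C,0)->write 0,move R,goto B. Now: state=B, head=2, tape[-3..3]=0001010 (head:      ^)
Step 9: in state B at pos 2, read 1 -> (B,1)->write 0,move R,goto D. Now: state=D, head=3, tape[-3..4]=00010000 (head:       ^)
Step 10: in state D at pos 3, read 0 -> (D,0)->write 1,move R,goto B. Now: state=B, head=4, tape[-3..5]=000100100 (head:        ^)
After 10 step(s): state = B (not H) -> not halted within 10 -> no

Answer: no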